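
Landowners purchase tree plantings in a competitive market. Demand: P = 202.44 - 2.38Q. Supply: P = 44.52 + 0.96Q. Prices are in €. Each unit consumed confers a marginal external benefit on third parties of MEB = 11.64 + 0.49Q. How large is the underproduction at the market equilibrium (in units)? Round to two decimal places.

12.21 units

Market equilibrium (private): 44.52 + 0.96Q = 202.44 - 2.38Q → Q_m = 47.2814.
Social marginal benefit = demand + MEB = 214.08 - 1.89Q.
Set SMB = MC: 214.08 - 1.89Q = 44.52 + 0.96Q → Q* = 59.4947.
Gap = |47.2814 − 59.4947| = 12.2133.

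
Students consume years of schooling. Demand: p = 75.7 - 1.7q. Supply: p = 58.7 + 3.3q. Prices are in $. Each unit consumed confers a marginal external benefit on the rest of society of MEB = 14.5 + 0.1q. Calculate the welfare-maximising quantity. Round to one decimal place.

q* = 6.4

Social marginal benefit = demand + MEB = 90.2 - 1.6q.
Set SMB = MC: 90.2 - 1.6q = 58.7 + 3.3q → q* = 6.4286.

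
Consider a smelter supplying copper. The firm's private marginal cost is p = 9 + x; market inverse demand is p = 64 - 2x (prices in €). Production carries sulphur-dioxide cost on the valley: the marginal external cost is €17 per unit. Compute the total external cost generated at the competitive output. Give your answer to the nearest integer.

€312

Market equilibrium (private): 9 + x = 64 - 2x → x_m = 18.3333.
Total external cost = MEC × x_m = 17 × 18.3333 = 311.6661.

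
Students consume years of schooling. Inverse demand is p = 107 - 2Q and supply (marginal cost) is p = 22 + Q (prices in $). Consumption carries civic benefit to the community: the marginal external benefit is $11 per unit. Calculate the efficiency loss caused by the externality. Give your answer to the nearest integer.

Market equilibrium (private): 22 + Q = 107 - 2Q → Q_m = 28.3333.
Social marginal benefit = demand + MEB = 118 - 2Q.
Set SMB = MC: 118 - 2Q = 22 + Q → Q* = 32.0000.
Between Q* and Q_m the wedge SMB − MC runs linearly from 0 to MEB(Q_m), so the loss is a triangle.
DWL = ½ × 3.6667 × 11.0000 = 20.1669.

DWL = $20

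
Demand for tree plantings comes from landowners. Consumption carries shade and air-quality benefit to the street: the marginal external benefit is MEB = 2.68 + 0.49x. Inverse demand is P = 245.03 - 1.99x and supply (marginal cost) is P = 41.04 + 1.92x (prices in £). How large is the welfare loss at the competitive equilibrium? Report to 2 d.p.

DWL = £116.63

Market equilibrium (private): 41.04 + 1.92x = 245.03 - 1.99x → x_m = 52.1714.
Social marginal benefit = demand + MEB = 247.71 - 1.50x.
Set SMB = MC: 247.71 - 1.50x = 41.04 + 1.92x → x* = 60.4298.
The welfare-loss triangle has base |x_m − x*| and height MEB(x_m) (the vertical gap between SMB and MC is zero at x* and MEB at x_m).
DWL = ½ × 8.2584 × 28.2440 = 116.6251.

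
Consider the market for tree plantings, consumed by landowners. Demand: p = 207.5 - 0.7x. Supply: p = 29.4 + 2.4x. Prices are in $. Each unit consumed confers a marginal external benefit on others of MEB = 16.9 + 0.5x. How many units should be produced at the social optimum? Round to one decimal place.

x* = 75.0

Social marginal benefit = demand + MEB = 224.4 - 0.2x.
Set SMB = MC: 224.4 - 0.2x = 29.4 + 2.4x → x* = 75.0000.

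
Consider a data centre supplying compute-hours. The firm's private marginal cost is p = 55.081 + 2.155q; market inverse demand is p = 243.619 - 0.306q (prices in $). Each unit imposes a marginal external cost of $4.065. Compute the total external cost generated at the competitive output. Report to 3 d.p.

$311.421

Market equilibrium (private): 55.081 + 2.155q = 243.619 - 0.306q → q_m = 76.6103.
Total external cost = MEC × q_m = 4.065 × 76.6103 = 311.4209.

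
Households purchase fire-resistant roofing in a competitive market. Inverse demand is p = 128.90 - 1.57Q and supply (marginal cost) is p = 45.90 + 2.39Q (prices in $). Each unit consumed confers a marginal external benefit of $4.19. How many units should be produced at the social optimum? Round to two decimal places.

Social marginal benefit = demand + MEB = 133.09 - 1.57Q.
Set SMB = MC: 133.09 - 1.57Q = 45.90 + 2.39Q → Q* = 22.0177.

Q* = 22.02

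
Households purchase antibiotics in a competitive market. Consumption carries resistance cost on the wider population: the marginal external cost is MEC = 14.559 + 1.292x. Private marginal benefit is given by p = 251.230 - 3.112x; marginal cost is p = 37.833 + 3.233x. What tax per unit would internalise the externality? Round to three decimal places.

Social marginal benefit = demand − MEC = 236.671 - 4.404x.
Set SMB = MC: 236.671 - 4.404x = 37.833 + 3.233x → x* = 26.0361.
The Pigouvian tax equals MEC at x*: 14.559 + 1.292×26.0361 = 48.1976.

tax = 48.198 per unit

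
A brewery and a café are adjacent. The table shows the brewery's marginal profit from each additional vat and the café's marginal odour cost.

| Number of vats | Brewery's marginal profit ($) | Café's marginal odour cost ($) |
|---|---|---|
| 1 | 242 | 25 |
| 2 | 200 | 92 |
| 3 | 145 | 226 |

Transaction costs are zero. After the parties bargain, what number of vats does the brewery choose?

Bargaining reaches the level where marginal profit last exceeds marginal odour cost.
That holds through level 2 (200 ≥ 92) but not at 3 (145 < 226).

2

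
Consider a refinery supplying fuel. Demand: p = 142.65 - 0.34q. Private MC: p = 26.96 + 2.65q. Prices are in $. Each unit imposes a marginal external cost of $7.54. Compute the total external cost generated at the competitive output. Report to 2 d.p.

$291.74

Market equilibrium (private): 26.96 + 2.65q = 142.65 - 0.34q → q_m = 38.6923.
Total external cost = MEC × q_m = 7.54 × 38.6923 = 291.7399.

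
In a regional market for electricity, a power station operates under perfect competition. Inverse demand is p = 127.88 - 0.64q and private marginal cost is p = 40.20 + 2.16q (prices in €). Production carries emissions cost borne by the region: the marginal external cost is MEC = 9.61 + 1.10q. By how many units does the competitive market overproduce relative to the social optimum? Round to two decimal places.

11.30 units

Market equilibrium (private): 40.20 + 2.16q = 127.88 - 0.64q → q_m = 31.3143.
Social marginal cost = private MC + MEC = 49.81 + 3.26q.
Set SMC = demand: 49.81 + 3.26q = 127.88 - 0.64q → q* = 20.0179.
Gap = |31.3143 − 20.0179| = 11.2964.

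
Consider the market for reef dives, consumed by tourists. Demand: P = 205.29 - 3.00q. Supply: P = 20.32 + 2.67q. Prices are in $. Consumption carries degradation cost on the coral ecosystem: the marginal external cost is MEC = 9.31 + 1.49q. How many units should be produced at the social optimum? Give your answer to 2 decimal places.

Social marginal benefit = demand − MEC = 195.98 - 4.49q.
Set SMB = MC: 195.98 - 4.49q = 20.32 + 2.67q → q* = 24.5335.

q* = 24.53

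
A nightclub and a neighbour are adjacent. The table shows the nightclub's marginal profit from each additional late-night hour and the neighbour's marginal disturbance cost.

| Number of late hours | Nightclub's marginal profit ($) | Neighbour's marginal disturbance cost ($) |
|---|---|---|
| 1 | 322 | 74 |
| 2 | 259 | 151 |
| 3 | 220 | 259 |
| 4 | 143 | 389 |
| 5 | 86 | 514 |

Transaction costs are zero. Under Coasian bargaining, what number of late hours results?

2

Bargaining reaches the level where marginal profit last exceeds marginal disturbance cost.
That holds through level 2 (259 ≥ 151) but not at 3 (220 < 259).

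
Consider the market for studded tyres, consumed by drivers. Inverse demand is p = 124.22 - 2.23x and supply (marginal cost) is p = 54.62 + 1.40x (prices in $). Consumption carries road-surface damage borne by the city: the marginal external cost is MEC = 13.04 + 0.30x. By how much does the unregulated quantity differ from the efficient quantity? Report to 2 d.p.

Market equilibrium (private): 54.62 + 1.40x = 124.22 - 2.23x → x_m = 19.1736.
Social marginal benefit = demand − MEC = 111.18 - 2.53x.
Set SMB = MC: 111.18 - 2.53x = 54.62 + 1.40x → x* = 14.3919.
Gap = |19.1736 − 14.3919| = 4.7817.

4.78 units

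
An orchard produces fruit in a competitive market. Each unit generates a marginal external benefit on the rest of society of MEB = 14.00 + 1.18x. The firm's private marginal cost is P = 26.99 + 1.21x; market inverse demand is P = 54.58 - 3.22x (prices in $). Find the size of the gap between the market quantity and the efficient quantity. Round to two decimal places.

6.57 units

Market equilibrium (private): 26.99 + 1.21x = 54.58 - 3.22x → x_m = 6.2280.
Social marginal cost = private MC − MEB = 12.99 + 0.03x.
Set SMC = demand: 12.99 + 0.03x = 54.58 - 3.22x → x* = 12.7969.
Gap = |6.2280 − 12.7969| = 6.5689.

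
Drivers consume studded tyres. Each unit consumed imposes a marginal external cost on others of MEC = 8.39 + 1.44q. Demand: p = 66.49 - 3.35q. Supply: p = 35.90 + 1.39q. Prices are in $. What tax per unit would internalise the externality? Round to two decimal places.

Social marginal benefit = demand − MEC = 58.10 - 4.79q.
Set SMB = MC: 58.10 - 4.79q = 35.90 + 1.39q → q* = 3.5922.
The Pigouvian tax equals MEC at q*: 8.39 + 1.44×3.5922 = 13.5628.

tax = $13.56 per unit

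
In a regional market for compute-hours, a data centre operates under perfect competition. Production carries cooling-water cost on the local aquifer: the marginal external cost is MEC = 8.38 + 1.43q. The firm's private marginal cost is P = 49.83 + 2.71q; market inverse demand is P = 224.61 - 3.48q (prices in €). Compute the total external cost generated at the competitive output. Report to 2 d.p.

Market equilibrium (private): 49.83 + 2.71q = 224.61 - 3.48q → q_m = 28.2359.
Total external cost = ∫₀^{q_m} (8.38 + 1.43q) dq = 8.38×28.2359 + ½×1.43×28.2359² = 806.6621.

€806.66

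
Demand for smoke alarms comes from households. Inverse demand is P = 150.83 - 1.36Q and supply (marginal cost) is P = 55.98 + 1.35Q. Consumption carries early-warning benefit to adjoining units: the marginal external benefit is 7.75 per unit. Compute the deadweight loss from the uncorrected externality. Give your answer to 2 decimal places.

Market equilibrium (private): 55.98 + 1.35Q = 150.83 - 1.36Q → Q_m = 35.0000.
Social marginal benefit = demand + MEB = 158.58 - 1.36Q.
Set SMB = MC: 158.58 - 1.36Q = 55.98 + 1.35Q → Q* = 37.8598.
Height of the DWL triangle at Q_m is SMB(Q_m) − MC(Q_m) = MEB(Q_m) = 7.7500.
DWL = ½ × 2.8598 × 7.7500 = 11.0817.

DWL = 11.08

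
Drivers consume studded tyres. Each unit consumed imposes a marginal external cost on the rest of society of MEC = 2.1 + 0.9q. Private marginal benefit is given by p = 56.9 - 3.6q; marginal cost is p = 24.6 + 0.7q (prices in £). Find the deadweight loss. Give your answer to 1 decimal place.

DWL = £7.5

Market equilibrium (private): 24.6 + 0.7q = 56.9 - 3.6q → q_m = 7.5116.
Social marginal benefit = demand − MEC = 54.8 - 4.5q.
Set SMB = MC: 54.8 - 4.5q = 24.6 + 0.7q → q* = 5.8077.
The loss is the area between SMB and MC from q* to q_m; with linear curves that's a triangle of height MEC(q_m).
DWL = ½ × 1.7039 × 8.8605 = 7.5487.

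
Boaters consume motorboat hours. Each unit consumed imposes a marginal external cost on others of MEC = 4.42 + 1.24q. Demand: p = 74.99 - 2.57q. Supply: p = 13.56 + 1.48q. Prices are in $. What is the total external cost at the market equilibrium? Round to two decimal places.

$209.68

Market equilibrium (private): 13.56 + 1.48q = 74.99 - 2.57q → q_m = 15.1679.
Total external cost = ∫₀^{q_m} (4.42 + 1.24q) dq = 4.42×15.1679 + ½×1.24×15.1679² = 209.6825.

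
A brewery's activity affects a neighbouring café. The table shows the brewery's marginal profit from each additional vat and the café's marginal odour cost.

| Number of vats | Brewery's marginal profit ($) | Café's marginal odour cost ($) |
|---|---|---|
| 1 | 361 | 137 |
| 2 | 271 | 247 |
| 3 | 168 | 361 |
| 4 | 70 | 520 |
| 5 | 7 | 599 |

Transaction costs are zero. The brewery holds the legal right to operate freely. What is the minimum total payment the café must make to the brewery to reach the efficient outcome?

Left alone the brewery would choose level 5 (marginal profit stays positive).
Efficient level: k* = 2 (marginal profit ≥ marginal odour cost through 2).
The café must at least cover the brewery's forgone profit from cutting 5→2: 168 + 70 + 7 = 245.

$245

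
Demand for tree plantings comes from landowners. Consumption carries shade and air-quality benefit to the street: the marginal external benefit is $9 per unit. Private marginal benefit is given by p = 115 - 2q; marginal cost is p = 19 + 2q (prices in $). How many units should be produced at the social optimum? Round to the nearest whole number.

Social marginal benefit = demand + MEB = 124 - 2q.
Set SMB = MC: 124 - 2q = 19 + 2q → q* = 26.2500.

q* = 26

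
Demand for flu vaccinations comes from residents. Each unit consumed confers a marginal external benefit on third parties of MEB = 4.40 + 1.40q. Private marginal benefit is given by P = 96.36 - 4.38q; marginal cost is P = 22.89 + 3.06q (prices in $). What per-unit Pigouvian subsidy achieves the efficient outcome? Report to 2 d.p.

Social marginal benefit = demand + MEB = 100.76 - 2.98q.
Set SMB = MC: 100.76 - 2.98q = 22.89 + 3.06q → q* = 12.8924.
The Pigouvian subsidy equals MEB at q*: 4.40 + 1.40×12.8924 = 22.4494.

subsidy = $22.45 per unit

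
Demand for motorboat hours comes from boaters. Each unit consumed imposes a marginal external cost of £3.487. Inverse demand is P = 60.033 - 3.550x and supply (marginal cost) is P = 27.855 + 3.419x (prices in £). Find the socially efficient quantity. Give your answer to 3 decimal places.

x* = 4.117

Social marginal benefit = demand − MEC = 56.546 - 3.550x.
Set SMB = MC: 56.546 - 3.550x = 27.855 + 3.419x → x* = 4.1169.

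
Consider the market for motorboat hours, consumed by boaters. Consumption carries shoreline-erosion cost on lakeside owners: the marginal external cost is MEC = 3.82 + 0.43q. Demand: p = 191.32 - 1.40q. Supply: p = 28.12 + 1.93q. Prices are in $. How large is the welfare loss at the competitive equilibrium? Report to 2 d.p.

DWL = $82.41

Market equilibrium (private): 28.12 + 1.93q = 191.32 - 1.40q → q_m = 49.0090.
Social marginal benefit = demand − MEC = 187.50 - 1.83q.
Set SMB = MC: 187.50 - 1.83q = 28.12 + 1.93q → q* = 42.3883.
Between q* and q_m the wedge MC − SMB runs linearly from 0 to MEC(q_m), so the loss is a triangle.
DWL = ½ × 6.6207 × 24.8939 = 82.4075.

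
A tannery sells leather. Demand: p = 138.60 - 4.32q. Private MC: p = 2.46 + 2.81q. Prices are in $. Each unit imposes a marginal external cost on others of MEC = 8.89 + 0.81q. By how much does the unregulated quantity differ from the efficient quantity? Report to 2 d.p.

Market equilibrium (private): 2.46 + 2.81q = 138.60 - 4.32q → q_m = 19.0940.
Social marginal cost = private MC + MEC = 11.35 + 3.62q.
Set SMC = demand: 11.35 + 3.62q = 138.60 - 4.32q → q* = 16.0264.
Gap = |19.0940 − 16.0264| = 3.0676.

3.07 units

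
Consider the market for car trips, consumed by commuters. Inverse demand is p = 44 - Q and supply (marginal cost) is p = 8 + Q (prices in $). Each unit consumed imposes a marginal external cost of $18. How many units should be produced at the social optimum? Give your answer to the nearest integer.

Q* = 9

Social marginal benefit = demand − MEC = 26 - Q.
Set SMB = MC: 26 - Q = 8 + Q → Q* = 9.0000.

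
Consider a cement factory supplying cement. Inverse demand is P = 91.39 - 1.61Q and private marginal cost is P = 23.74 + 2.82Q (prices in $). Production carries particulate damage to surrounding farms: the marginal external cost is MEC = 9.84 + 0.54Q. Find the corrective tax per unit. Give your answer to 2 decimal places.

tax = $16.12 per unit

Social marginal cost = private MC + MEC = 33.58 + 3.36Q.
Set SMC = demand: 33.58 + 3.36Q = 91.39 - 1.61Q → Q* = 11.6318.
The Pigouvian tax equals MEC at Q*: 9.84 + 0.54×11.6318 = 16.1212.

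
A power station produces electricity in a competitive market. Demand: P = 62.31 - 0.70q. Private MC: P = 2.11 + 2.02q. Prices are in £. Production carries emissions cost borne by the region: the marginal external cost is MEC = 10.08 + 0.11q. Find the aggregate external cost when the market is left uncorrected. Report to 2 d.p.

Market equilibrium (private): 2.11 + 2.02q = 62.31 - 0.70q → q_m = 22.1324.
Total external cost = ∫₀^{q_m} (10.08 + 0.11q) dq = 10.08×22.1324 + ½×0.11×22.1324² = 250.0360.

£250.04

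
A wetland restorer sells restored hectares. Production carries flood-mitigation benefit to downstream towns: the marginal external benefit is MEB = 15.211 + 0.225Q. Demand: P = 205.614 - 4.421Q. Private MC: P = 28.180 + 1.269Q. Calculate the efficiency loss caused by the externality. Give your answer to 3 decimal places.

DWL = 45.201

Market equilibrium (private): 28.180 + 1.269Q = 205.614 - 4.421Q → Q_m = 31.1835.
Social marginal cost = private MC − MEB = 12.969 + 1.044Q.
Set SMC = demand: 12.969 + 1.044Q = 205.614 - 4.421Q → Q* = 35.2507.
The welfare-loss triangle has base |Q_m − Q*| and height MEB(Q_m) (the vertical gap between SMC and demand is zero at Q* and MEB at Q_m).
DWL = ½ × 4.0672 × 22.2273 = 45.2014.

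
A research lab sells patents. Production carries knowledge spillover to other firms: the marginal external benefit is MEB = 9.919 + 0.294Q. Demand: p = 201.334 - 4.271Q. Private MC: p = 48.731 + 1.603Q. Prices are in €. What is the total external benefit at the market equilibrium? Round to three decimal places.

€356.904

Market equilibrium (private): 48.731 + 1.603Q = 201.334 - 4.271Q → Q_m = 25.9794.
Total external benefit = ∫₀^{Q_m} (9.919 + 0.294Q) dQ = 9.919×25.9794 + ½×0.294×25.9794² = 356.9043.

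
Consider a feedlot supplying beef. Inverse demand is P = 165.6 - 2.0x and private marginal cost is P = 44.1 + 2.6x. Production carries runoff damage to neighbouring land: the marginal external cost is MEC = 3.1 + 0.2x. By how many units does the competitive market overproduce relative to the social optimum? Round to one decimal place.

1.7 units

Market equilibrium (private): 44.1 + 2.6x = 165.6 - 2.0x → x_m = 26.4130.
Social marginal cost = private MC + MEC = 47.2 + 2.8x.
Set SMC = demand: 47.2 + 2.8x = 165.6 - 2.0x → x* = 24.6667.
Gap = |26.4130 − 24.6667| = 1.7463.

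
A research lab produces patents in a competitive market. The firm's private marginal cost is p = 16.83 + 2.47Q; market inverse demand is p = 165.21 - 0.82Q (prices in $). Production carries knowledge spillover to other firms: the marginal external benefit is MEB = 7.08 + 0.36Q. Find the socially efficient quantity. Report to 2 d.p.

Social marginal cost = private MC − MEB = 9.75 + 2.11Q.
Set SMC = demand: 9.75 + 2.11Q = 165.21 - 0.82Q → Q* = 53.0580.

Q* = 53.06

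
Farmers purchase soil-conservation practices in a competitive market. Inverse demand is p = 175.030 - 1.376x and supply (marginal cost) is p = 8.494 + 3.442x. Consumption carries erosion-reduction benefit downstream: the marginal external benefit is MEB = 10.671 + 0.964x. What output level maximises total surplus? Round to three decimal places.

Social marginal benefit = demand + MEB = 185.701 - 0.412x.
Set SMB = MC: 185.701 - 0.412x = 8.494 + 3.442x → x* = 45.9800.

x* = 45.980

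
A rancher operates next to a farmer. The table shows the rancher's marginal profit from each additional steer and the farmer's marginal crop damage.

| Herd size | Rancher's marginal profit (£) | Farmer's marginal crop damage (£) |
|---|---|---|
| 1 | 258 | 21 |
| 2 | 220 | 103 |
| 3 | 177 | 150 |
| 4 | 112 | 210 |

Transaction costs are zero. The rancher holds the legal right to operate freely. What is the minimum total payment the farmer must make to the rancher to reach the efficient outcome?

Left alone the rancher would choose level 4 (marginal profit stays positive).
Efficient level: k* = 3 (marginal profit ≥ marginal crop damage through 3).
The farmer must at least cover the rancher's forgone profit from cutting 4→3: 112 = 112.

£112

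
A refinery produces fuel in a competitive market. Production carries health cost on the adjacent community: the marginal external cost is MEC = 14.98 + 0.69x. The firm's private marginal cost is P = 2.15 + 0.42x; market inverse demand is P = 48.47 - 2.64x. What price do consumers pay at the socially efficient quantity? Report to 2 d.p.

P = 26.41

Social marginal cost = private MC + MEC = 17.13 + 1.11x.
Set SMC = demand: 17.13 + 1.11x = 48.47 - 2.64x → x* = 8.3573.
Consumer price on the demand curve at x*: 48.47 − 2.64×8.3573 = 26.4067.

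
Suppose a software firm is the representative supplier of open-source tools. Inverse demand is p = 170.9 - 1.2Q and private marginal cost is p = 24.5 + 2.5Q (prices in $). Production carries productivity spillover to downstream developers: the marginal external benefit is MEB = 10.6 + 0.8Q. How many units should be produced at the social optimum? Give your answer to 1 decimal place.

Q* = 54.1

Social marginal cost = private MC − MEB = 13.9 + 1.7Q.
Set SMC = demand: 13.9 + 1.7Q = 170.9 - 1.2Q → Q* = 54.1379.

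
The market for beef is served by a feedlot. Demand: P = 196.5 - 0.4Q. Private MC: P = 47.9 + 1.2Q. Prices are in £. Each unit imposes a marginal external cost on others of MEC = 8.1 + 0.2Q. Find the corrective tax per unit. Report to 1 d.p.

Social marginal cost = private MC + MEC = 56.0 + 1.4Q.
Set SMC = demand: 56.0 + 1.4Q = 196.5 - 0.4Q → Q* = 78.0556.
The Pigouvian tax equals MEC at Q*: 8.1 + 0.2×78.0556 = 23.7111.

tax = £23.7 per unit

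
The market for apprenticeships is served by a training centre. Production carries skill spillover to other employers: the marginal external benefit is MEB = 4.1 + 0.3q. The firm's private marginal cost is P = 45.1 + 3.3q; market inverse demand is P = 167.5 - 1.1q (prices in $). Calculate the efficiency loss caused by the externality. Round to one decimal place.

DWL = $18.9

Market equilibrium (private): 45.1 + 3.3q = 167.5 - 1.1q → q_m = 27.8182.
Social marginal cost = private MC − MEB = 41.0 + 3.0q.
Set SMC = demand: 41.0 + 3.0q = 167.5 - 1.1q → q* = 30.8537.
The loss is the area between SMC and demand from q* to q_m; with linear curves that's a triangle of height MEB(q_m).
DWL = ½ × 3.0355 × 12.4455 = 18.8892.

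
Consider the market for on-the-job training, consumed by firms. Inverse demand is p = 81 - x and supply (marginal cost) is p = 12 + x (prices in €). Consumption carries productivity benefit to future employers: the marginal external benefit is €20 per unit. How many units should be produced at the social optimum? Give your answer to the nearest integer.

x* = 45

Social marginal benefit = demand + MEB = 101 - x.
Set SMB = MC: 101 - x = 12 + x → x* = 44.5000.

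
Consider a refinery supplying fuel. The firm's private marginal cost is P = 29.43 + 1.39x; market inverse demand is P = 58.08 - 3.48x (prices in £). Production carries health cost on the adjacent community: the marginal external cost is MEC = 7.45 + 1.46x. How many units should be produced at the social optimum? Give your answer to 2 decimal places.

x* = 3.35

Social marginal cost = private MC + MEC = 36.88 + 2.85x.
Set SMC = demand: 36.88 + 2.85x = 58.08 - 3.48x → x* = 3.3491.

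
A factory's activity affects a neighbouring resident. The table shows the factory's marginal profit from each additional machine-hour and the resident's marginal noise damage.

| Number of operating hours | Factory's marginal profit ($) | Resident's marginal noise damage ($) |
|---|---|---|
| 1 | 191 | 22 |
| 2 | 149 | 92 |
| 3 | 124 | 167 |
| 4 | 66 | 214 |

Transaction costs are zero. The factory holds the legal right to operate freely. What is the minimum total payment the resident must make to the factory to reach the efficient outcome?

$190

Left alone the factory would choose level 4 (marginal profit stays positive).
Efficient level: k* = 2 (marginal profit ≥ marginal noise damage through 2).
The resident must at least cover the factory's forgone profit from cutting 4→2: 124 + 66 = 190.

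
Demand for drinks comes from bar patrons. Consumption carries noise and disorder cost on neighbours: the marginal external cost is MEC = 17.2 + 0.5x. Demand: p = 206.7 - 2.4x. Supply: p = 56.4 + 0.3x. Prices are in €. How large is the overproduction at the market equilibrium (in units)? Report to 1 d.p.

14.1 units

Market equilibrium (private): 56.4 + 0.3x = 206.7 - 2.4x → x_m = 55.6667.
Social marginal benefit = demand − MEC = 189.5 - 2.9x.
Set SMB = MC: 189.5 - 2.9x = 56.4 + 0.3x → x* = 41.5938.
Gap = |55.6667 − 41.5938| = 14.0729.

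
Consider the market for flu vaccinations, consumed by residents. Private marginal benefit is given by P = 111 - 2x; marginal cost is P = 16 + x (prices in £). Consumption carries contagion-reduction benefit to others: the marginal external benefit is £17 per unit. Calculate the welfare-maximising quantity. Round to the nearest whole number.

x* = 37

Social marginal benefit = demand + MEB = 128 - 2x.
Set SMB = MC: 128 - 2x = 16 + x → x* = 37.3333.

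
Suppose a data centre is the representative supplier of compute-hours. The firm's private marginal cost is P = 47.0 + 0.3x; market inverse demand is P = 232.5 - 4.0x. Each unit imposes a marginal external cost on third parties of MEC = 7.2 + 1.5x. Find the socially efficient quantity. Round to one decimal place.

x* = 30.7

Social marginal cost = private MC + MEC = 54.2 + 1.8x.
Set SMC = demand: 54.2 + 1.8x = 232.5 - 4.0x → x* = 30.7414.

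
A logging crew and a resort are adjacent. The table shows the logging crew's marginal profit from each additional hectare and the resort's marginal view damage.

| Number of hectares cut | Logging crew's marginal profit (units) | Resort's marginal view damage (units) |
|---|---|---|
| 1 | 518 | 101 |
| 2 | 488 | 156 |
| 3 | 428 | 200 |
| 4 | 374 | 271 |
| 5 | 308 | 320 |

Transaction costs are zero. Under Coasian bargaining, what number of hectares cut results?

4

Bargaining reaches the level where marginal profit last exceeds marginal view damage.
That holds through level 4 (374 ≥ 271) but not at 5 (308 < 320).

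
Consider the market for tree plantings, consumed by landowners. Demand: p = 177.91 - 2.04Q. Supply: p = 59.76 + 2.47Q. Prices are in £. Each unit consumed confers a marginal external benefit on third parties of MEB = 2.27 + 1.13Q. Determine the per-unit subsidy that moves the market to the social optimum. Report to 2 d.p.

subsidy = £42.53 per unit

Social marginal benefit = demand + MEB = 180.18 - 0.91Q.
Set SMB = MC: 180.18 - 0.91Q = 59.76 + 2.47Q → Q* = 35.6272.
The Pigouvian subsidy equals MEB at Q*: 2.27 + 1.13×35.6272 = 42.5287.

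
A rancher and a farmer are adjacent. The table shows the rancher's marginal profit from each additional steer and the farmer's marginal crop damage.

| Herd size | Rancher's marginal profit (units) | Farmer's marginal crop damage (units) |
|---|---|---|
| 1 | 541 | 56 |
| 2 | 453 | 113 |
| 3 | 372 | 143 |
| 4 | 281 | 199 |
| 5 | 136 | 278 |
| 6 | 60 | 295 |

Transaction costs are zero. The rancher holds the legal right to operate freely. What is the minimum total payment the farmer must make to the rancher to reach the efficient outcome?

Left alone the rancher would choose level 6 (marginal profit stays positive).
Efficient level: k* = 4 (marginal profit ≥ marginal crop damage through 4).
The farmer must at least cover the rancher's forgone profit from cutting 6→4: 136 + 60 = 196.

196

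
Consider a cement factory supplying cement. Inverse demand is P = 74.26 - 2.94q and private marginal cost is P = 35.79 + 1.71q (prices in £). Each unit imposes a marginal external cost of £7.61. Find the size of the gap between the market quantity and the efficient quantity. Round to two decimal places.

1.64 units

Market equilibrium (private): 35.79 + 1.71q = 74.26 - 2.94q → q_m = 8.2731.
Social marginal cost = private MC + MEC = 43.40 + 1.71q.
Set SMC = demand: 43.40 + 1.71q = 74.26 - 2.94q → q* = 6.6366.
Gap = |8.2731 − 6.6366| = 1.6365.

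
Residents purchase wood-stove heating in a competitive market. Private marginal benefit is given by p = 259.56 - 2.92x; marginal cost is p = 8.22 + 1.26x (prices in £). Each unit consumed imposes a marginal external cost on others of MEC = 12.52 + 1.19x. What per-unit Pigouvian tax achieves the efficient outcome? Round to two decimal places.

Social marginal benefit = demand − MEC = 247.04 - 4.11x.
Set SMB = MC: 247.04 - 4.11x = 8.22 + 1.26x → x* = 44.4730.
The Pigouvian tax equals MEC at x*: 12.52 + 1.19×44.4730 = 65.4429.

tax = £65.44 per unit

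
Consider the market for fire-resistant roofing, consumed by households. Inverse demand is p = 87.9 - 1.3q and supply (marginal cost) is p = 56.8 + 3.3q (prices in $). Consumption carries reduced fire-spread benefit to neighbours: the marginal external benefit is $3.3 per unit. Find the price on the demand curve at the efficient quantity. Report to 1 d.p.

P = $78.2

Social marginal benefit = demand + MEB = 91.2 - 1.3q.
Set SMB = MC: 91.2 - 1.3q = 56.8 + 3.3q → q* = 7.4783.
Consumer price on the demand curve at q*: 87.9 − 1.3×7.4783 = 78.1782.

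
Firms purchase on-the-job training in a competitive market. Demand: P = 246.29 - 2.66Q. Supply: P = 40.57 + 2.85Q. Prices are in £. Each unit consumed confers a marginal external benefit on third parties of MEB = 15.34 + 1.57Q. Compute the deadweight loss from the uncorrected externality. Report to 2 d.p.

DWL = £694.12

Market equilibrium (private): 40.57 + 2.85Q = 246.29 - 2.66Q → Q_m = 37.3358.
Social marginal benefit = demand + MEB = 261.63 - 1.09Q.
Set SMB = MC: 261.63 - 1.09Q = 40.57 + 2.85Q → Q* = 56.1066.
Height of the DWL triangle at Q_m is SMB(Q_m) − MC(Q_m) = MEB(Q_m) = 73.9571.
DWL = ½ × 18.7708 × 73.9571 = 694.1170.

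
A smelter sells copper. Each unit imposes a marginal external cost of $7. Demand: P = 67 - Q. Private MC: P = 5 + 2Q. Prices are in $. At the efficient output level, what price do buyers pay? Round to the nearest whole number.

P = $49

Social marginal cost = private MC + MEC = 12 + 2Q.
Set SMC = demand: 12 + 2Q = 67 - Q → Q* = 18.3333.
Consumer price on the demand curve at Q*: 67 − 1×18.3333 = 48.6667.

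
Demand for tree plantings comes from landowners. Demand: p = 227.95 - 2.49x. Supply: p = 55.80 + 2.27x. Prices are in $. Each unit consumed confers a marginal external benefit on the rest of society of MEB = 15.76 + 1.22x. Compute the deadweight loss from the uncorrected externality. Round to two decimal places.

DWL = $506.48

Market equilibrium (private): 55.80 + 2.27x = 227.95 - 2.49x → x_m = 36.1660.
Social marginal benefit = demand + MEB = 243.71 - 1.27x.
Set SMB = MC: 243.71 - 1.27x = 55.80 + 2.27x → x* = 53.0819.
Between x* and x_m the wedge SMB − MC runs linearly from 0 to MEB(x_m), so the loss is a triangle.
DWL = ½ × 16.9159 × 59.8825 = 506.4832.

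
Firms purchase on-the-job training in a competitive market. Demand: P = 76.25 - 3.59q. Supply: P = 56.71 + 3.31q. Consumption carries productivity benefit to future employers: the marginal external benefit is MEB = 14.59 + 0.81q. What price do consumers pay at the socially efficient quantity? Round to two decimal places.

P = 56.13

Social marginal benefit = demand + MEB = 90.84 - 2.78q.
Set SMB = MC: 90.84 - 2.78q = 56.71 + 3.31q → q* = 5.6043.
Consumer price on the demand curve at q*: 76.25 − 3.59×5.6043 = 56.1306.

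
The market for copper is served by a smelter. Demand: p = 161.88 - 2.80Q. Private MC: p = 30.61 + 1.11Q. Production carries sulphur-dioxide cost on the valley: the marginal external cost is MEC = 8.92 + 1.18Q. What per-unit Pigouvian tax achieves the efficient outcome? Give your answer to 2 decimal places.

Social marginal cost = private MC + MEC = 39.53 + 2.29Q.
Set SMC = demand: 39.53 + 2.29Q = 161.88 - 2.80Q → Q* = 24.0373.
The Pigouvian tax equals MEC at Q*: 8.92 + 1.18×24.0373 = 37.2840.

tax = 37.28 per unit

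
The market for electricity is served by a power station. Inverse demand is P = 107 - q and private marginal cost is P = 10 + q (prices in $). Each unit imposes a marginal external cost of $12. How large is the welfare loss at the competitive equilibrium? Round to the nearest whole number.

DWL = $36

Market equilibrium (private): 10 + q = 107 - q → q_m = 48.5000.
Social marginal cost = private MC + MEC = 22 + q.
Set SMC = demand: 22 + q = 107 - q → q* = 42.5000.
The loss is the area between SMC and demand from q* to q_m; with linear curves that's a triangle of height MEC(q_m).
DWL = ½ × 6.0000 × 12.0000 = 36.0000.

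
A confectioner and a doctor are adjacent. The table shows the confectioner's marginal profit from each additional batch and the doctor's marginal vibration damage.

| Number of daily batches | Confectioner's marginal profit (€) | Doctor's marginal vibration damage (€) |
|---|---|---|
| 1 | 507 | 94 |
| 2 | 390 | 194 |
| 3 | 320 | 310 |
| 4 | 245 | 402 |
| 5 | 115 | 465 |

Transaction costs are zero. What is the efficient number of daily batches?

3

Bargaining reaches the level where marginal profit last exceeds marginal vibration damage.
That holds through level 3 (320 ≥ 310) but not at 4 (245 < 402).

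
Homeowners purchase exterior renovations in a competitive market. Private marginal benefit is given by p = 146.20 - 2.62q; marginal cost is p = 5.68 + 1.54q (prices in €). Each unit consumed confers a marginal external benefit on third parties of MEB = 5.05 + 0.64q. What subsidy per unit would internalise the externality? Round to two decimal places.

Social marginal benefit = demand + MEB = 151.25 - 1.98q.
Set SMB = MC: 151.25 - 1.98q = 5.68 + 1.54q → q* = 41.3551.
The Pigouvian subsidy equals MEB at q*: 5.05 + 0.64×41.3551 = 31.5173.

subsidy = €31.52 per unit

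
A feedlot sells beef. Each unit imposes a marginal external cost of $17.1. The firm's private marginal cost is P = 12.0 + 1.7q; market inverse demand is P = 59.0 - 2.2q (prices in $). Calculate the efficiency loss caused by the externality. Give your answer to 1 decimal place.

Market equilibrium (private): 12.0 + 1.7q = 59.0 - 2.2q → q_m = 12.0513.
Social marginal cost = private MC + MEC = 29.1 + 1.7q.
Set SMC = demand: 29.1 + 1.7q = 59.0 - 2.2q → q* = 7.6667.
The welfare-loss triangle has base |q_m − q*| and height MEC(q_m) (the vertical gap between SMC and demand is zero at q* and MEC at q_m).
DWL = ½ × 4.3846 × 17.1000 = 37.4883.

DWL = $37.5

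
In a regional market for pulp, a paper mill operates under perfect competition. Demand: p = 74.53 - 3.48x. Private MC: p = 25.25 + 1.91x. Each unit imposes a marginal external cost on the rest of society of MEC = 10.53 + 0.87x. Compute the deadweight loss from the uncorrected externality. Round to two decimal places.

Market equilibrium (private): 25.25 + 1.91x = 74.53 - 3.48x → x_m = 9.1429.
Social marginal cost = private MC + MEC = 35.78 + 2.78x.
Set SMC = demand: 35.78 + 2.78x = 74.53 - 3.48x → x* = 6.1901.
Height of the DWL triangle at x_m is SMC(x_m) − demand(x_m) = MEC(x_m) = 18.4843.
DWL = ½ × 2.9528 × 18.4843 = 27.2902.

DWL = 27.29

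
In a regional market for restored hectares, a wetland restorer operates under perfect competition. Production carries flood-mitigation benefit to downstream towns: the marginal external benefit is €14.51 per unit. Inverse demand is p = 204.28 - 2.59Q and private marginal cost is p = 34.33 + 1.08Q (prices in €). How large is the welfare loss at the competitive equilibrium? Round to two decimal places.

Market equilibrium (private): 34.33 + 1.08Q = 204.28 - 2.59Q → Q_m = 46.3079.
Social marginal cost = private MC − MEB = 19.82 + 1.08Q.
Set SMC = demand: 19.82 + 1.08Q = 204.28 - 2.59Q → Q* = 50.2616.
The welfare-loss triangle has base |Q_m − Q*| and height MEB(Q_m) (the vertical gap between SMC and demand is zero at Q* and MEB at Q_m).
DWL = ½ × 3.9537 × 14.5100 = 28.6841.

DWL = €28.68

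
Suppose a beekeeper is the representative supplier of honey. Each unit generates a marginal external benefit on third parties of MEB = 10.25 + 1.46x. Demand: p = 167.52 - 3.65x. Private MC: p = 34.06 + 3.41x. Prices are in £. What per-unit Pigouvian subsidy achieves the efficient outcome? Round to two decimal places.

Social marginal cost = private MC − MEB = 23.81 + 1.95x.
Set SMC = demand: 23.81 + 1.95x = 167.52 - 3.65x → x* = 25.6625.
The Pigouvian subsidy equals MEB at x*: 10.25 + 1.46×25.6625 = 47.7173.

subsidy = £47.72 per unit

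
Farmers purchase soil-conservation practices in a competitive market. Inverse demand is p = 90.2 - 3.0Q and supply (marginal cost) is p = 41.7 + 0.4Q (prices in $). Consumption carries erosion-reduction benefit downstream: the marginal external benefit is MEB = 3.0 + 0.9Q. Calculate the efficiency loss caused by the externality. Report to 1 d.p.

Market equilibrium (private): 41.7 + 0.4Q = 90.2 - 3.0Q → Q_m = 14.2647.
Social marginal benefit = demand + MEB = 93.2 - 2.1Q.
Set SMB = MC: 93.2 - 2.1Q = 41.7 + 0.4Q → Q* = 20.6000.
Between Q* and Q_m the wedge SMB − MC runs linearly from 0 to MEB(Q_m), so the loss is a triangle.
DWL = ½ × 6.3353 × 15.8382 = 50.1699.

DWL = $50.2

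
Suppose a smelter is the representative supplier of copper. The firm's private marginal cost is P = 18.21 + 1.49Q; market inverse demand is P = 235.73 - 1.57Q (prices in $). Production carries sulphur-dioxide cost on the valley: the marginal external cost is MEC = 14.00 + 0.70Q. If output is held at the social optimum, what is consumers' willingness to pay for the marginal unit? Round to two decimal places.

Social marginal cost = private MC + MEC = 32.21 + 2.19Q.
Set SMC = demand: 32.21 + 2.19Q = 235.73 - 1.57Q → Q* = 54.1277.
Consumer price on the demand curve at Q*: 235.73 − 1.57×54.1277 = 150.7495.

P = $150.75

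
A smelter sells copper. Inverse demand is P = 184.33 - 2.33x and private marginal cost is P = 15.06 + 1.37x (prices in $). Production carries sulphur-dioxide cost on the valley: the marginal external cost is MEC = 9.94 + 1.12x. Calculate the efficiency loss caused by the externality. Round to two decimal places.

DWL = $388.26

Market equilibrium (private): 15.06 + 1.37x = 184.33 - 2.33x → x_m = 45.7486.
Social marginal cost = private MC + MEC = 25.00 + 2.49x.
Set SMC = demand: 25.00 + 2.49x = 184.33 - 2.33x → x* = 33.0560.
The loss is the area between SMC and demand from x* to x_m; with linear curves that's a triangle of height MEC(x_m).
DWL = ½ × 12.6926 × 61.1785 = 388.2571.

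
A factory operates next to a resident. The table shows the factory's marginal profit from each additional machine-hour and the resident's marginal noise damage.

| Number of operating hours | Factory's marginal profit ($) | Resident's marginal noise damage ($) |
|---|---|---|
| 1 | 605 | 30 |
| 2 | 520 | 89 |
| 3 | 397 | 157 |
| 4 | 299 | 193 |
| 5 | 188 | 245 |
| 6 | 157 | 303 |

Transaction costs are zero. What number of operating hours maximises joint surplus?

Bargaining reaches the level where marginal profit last exceeds marginal noise damage.
That holds through level 4 (299 ≥ 193) but not at 5 (188 < 245).

4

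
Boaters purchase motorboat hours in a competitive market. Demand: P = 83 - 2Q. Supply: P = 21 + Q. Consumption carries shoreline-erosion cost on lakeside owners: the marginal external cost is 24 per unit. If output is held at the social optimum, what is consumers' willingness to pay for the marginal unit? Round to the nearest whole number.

P = 58

Social marginal benefit = demand − MEC = 59 - 2Q.
Set SMB = MC: 59 - 2Q = 21 + Q → Q* = 12.6667.
Consumer price on the demand curve at Q*: 83 − 2×12.6667 = 57.6666.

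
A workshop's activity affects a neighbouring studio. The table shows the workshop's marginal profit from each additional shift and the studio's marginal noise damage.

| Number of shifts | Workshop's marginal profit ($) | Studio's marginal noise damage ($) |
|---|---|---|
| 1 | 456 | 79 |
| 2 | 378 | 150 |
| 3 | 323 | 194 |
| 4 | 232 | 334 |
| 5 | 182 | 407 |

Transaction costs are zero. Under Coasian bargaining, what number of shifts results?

3

Bargaining reaches the level where marginal profit last exceeds marginal noise damage.
That holds through level 3 (323 ≥ 194) but not at 4 (232 < 334).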